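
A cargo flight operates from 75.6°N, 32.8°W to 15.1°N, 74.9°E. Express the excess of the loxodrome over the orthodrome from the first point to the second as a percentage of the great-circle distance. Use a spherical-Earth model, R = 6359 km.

9.7%

Great circle: σ = 1.3905 rad → d_gc = Rσ = 8842.2 km
Rhumb: Δφ = -1.0559, Δλ = +1.8797, Δψ = -1.8022, q = Δφ/Δψ = 0.5859 → d_rh = R√(Δφ²+q²Δλ²) = 9702.3 km
Excess = (9702.3 − 8842.2) / 8842.2 = 860.1 / 8842.2 = 9.73% ≈ 9.7%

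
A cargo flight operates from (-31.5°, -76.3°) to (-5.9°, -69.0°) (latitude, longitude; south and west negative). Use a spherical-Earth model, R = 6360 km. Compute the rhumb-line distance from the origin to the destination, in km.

2941 km

Δψ = ln[tan(π/4+φ₂/2)/tan(π/4+φ₁/2)] = +0.4766;  Δφ = +0.4468 rad,  Δλ = +0.1274 rad
q = Δφ/Δψ = 0.9375
d = R·√(Δφ² + q²Δλ²) = 6360·0.46249 = 2941 km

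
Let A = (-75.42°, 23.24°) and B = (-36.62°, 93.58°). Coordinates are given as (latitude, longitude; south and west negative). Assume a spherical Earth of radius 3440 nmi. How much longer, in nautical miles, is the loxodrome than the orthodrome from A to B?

139 nmi

Great circle: cos σ = sin φ₁ sin φ₂ + cos φ₁ cos φ₂ cos Δλ,  σ = 0.8694 rad → d_gc = 2990.8 nmi
Rhumb line: Δψ = +1.3686, q = Δφ/Δψ = 0.4948, d_rh = R√(Δφ²+q²Δλ²) = 3129.4 nmi
Excess = 3129.4 − 2990.8 = 138.6 ≈ 139 nmi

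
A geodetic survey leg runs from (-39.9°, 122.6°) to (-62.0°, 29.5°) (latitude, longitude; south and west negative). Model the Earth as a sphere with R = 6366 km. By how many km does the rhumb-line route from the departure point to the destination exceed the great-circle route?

Great circle: cos σ = sin φ₁ sin φ₂ + cos φ₁ cos φ₂ cos Δλ,  σ = 0.9922 rad → d_gc = 6316.0 km
Rhumb line: Δψ = -0.6284, q = Δφ/Δψ = 0.6139, d_rh = R√(Δφ²+q²Δλ²) = 6808.0 km
Excess = 6808.0 − 6316.0 = 492.0 ≈ 492 km

492 km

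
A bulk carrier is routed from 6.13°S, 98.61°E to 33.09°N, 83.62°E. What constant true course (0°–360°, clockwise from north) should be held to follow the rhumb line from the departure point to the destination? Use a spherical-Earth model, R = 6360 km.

Meridional parts: M(φ₁)=-0.1072, M(φ₂)=+0.6126 → ΔM = +0.7198;  Δλ = -0.2616 rad
tan C = Δλ / ΔM = -0.3635 → C = 340.03°

340.0°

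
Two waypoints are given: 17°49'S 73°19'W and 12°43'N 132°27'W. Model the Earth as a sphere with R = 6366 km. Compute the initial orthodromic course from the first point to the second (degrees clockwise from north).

293.4°

θ = atan2( sin Δλ·cos φ₂ ,  cos φ₁ sin φ₂ − sin φ₁ cos φ₂ cos Δλ )
  = atan2(-0.8373, +0.3627) = 293.42°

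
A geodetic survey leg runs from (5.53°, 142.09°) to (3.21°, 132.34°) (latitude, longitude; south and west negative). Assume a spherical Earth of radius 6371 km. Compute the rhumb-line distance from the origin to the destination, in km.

Δψ = ln[tan(π/4+φ₂/2)/tan(π/4+φ₁/2)] = -0.0406;  Δφ = -0.0405 rad,  Δλ = -0.1702 rad
q = Δφ/Δψ = 0.9970
d = R·√(Δφ² + q²Δλ²) = 6371·0.17443 = 1111 km

1111 km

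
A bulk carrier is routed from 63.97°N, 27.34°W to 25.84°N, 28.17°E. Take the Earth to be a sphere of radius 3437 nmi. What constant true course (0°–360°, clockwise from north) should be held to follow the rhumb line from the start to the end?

135.8°

Δψ = ln[tan(π/4+φ₂/2)/tan(π/4+φ₁/2)] = -0.9976
Δλ = +0.9688 rad (taken the short way round)
course = atan2(Δλ, Δψ) = 135.84°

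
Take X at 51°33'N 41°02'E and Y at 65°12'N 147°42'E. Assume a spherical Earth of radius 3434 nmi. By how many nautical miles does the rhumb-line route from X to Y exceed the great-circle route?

375 nmi

Great circle: cos σ = sin φ₁ sin φ₂ + cos φ₁ cos φ₂ cos Δλ,  σ = 0.8813 rad → d_gc = 3026.5 nmi
Rhumb line: Δψ = +0.4613, q = Δφ/Δψ = 0.5165, d_rh = R√(Δφ²+q²Δλ²) = 3401.7 nmi
Excess = 3401.7 − 3026.5 = 375.2 ≈ 375 nmi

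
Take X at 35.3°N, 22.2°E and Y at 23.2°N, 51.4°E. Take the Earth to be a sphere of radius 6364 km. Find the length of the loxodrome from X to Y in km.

3125 km

Rhumb course C = atan2(Δλ, Δψ) with Δψ = ln[tan(π/4+φ₂/2)/tan(π/4+φ₁/2)] = -0.2428, Δλ = +0.5096 → C = 115.47°
d = R·|Δφ| / |cos C| = 6364·0.21118 / 0.43008 = 3125 km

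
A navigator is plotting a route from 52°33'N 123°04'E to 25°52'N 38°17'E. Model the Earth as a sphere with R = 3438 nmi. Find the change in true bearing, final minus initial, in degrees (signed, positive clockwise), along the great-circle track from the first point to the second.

-61.3°

At departure: θ₁ = atan2(sin Δλ cos φ₂, cos φ₁ sin φ₂ − sin φ₁ cos φ₂ cos Δλ) = 282.60°
At arrival: θ₂ = atan2(sin Δλ cos φ₁, −cos φ₂ sin φ₁ + sin φ₂ cos φ₁ cos Δλ) = 221.26°
Δθ = θ₂ − θ₁ = -61.3°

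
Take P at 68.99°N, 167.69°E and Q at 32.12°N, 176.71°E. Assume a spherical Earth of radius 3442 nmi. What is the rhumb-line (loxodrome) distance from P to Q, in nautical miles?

Rhumb course C = atan2(Δλ, Δψ) with Δψ = ln[tan(π/4+φ₂/2)/tan(π/4+φ₁/2)] = -1.0926, Δλ = +0.1574 → C = 171.80°
d = R·|Δφ| / |cos C| = 3442·0.64350 / 0.98978 = 2238 nmi

2238 nmi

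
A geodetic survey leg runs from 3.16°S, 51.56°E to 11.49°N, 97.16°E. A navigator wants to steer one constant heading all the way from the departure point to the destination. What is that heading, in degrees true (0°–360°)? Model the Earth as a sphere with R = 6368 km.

Δψ = ln[tan(π/4+φ₂/2)/tan(π/4+φ₁/2)] = +0.2571
Δλ = +0.7959 rad (taken the short way round)
course = atan2(Δλ, Δψ) = 72.10°

72.1°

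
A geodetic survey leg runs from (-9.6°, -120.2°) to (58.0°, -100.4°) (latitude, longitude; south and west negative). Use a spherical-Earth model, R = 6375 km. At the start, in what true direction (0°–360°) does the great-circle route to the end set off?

11.0°

θ = atan2( sin Δλ·cos φ₂ ,  cos φ₁ sin φ₂ − sin φ₁ cos φ₂ cos Δλ )
  = atan2(+0.1795, +0.9193) = 11.05°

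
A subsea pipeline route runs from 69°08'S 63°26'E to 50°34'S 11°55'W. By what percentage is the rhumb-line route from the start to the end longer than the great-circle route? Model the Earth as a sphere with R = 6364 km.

5.8%

Great circle: σ = 0.6778 rad → d_gc = Rσ = 4313.8 km
Rhumb: Δφ = +0.3240, Δλ = -1.3151, Δψ = +0.6659, q = Δφ/Δψ = 0.4866 → d_rh = R√(Δφ²+q²Δλ²) = 4565.0 km
Excess = (4565.0 − 4313.8) / 4313.8 = 251.2 / 4313.8 = 5.82% ≈ 5.8%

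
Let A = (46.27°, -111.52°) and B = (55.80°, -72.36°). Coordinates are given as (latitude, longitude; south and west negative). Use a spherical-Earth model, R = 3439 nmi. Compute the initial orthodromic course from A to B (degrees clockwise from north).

54.1°

N = sin Δλ·cos φ₂ = +0.3549;  D = cos φ₁ sin φ₂ − sin φ₁ cos φ₂ cos Δλ = +0.2568
initial course = atan2(N, D) = 54.12°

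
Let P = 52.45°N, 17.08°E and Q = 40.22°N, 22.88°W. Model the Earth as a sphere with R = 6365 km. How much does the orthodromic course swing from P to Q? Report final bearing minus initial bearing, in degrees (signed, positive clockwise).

-29.6°

Initial bearing θ₁ = atan2(sin Δλ cos φ₂, cos φ₁ sin φ₂ − sin φ₁ cos φ₂ cos Δλ) = 261.82°
Final bearing θ₂ = (initial bearing from the destination back to the start) + 180° = 232.19°
Δθ = θ₂ − θ₁ = -29.6°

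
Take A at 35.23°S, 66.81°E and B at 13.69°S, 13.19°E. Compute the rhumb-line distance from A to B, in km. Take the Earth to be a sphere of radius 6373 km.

5892 km

Rhumb course C = atan2(Δλ, Δψ) with Δψ = ln[tan(π/4+φ₂/2)/tan(π/4+φ₁/2)] = +0.4165, Δλ = -0.9358 → C = 293.99°
d = R·|Δφ| / |cos C| = 6373·0.37594 / 0.40660 = 5892 km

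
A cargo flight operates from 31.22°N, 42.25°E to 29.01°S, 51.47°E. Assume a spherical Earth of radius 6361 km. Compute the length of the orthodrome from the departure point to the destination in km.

6757 km

cos σ = sin φ₁ sin φ₂ + cos φ₁ cos φ₂ cos Δλ
      = sin(31.22°)sin(-29.01°) + cos(31.22°)cos(-29.01°)cos(9.22°) = 0.4869
σ = 60.866° → d = Rσ = 6361·1.06231 = 6757 km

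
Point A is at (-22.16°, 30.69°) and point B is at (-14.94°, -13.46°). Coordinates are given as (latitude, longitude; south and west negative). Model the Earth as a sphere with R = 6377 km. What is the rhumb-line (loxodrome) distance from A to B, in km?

Δψ = ln[tan(π/4+φ₂/2)/tan(π/4+φ₁/2)] = +0.1330;  Δφ = +0.1260 rad,  Δλ = -0.7706 rad
q = Δφ/Δψ = 0.9473
d = R·√(Δφ² + q²Δλ²) = 6377·0.74073 = 4724 km

4724 km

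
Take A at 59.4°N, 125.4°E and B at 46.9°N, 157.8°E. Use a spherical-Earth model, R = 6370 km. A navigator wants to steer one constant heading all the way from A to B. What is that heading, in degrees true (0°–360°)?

Δψ = ln[tan(π/4+φ₂/2)/tan(π/4+φ₁/2)] = -0.3671
Δλ = +0.5655 rad (taken the short way round)
course = atan2(Δλ, Δψ) = 122.99°

123.0°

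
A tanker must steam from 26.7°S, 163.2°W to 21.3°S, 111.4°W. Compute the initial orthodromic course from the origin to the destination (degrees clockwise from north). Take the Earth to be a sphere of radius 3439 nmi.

95.1°

θ = atan2( sin Δλ·cos φ₂ ,  cos φ₁ sin φ₂ − sin φ₁ cos φ₂ cos Δλ )
  = atan2(+0.7322, -0.0656) = 95.12°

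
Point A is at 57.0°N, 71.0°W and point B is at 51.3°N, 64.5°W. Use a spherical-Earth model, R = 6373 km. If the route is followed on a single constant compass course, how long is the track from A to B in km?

Rhumb course C = atan2(Δλ, Δψ) with Δψ = ln[tan(π/4+φ₂/2)/tan(π/4+φ₁/2)] = -0.1702, Δλ = +0.1134 → C = 146.32°
d = R·|Δφ| / |cos C| = 6373·0.09948 / 0.83210 = 762 km

762 km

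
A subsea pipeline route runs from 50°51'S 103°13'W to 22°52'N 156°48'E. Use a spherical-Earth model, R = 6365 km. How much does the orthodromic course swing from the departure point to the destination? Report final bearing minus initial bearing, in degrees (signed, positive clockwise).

+39.6°

At departure: θ₁ = atan2(sin Δλ cos φ₂, cos φ₁ sin φ₂ − sin φ₁ cos φ₂ cos Δλ) = 277.62°
At arrival: θ₂ = atan2(sin Δλ cos φ₁, −cos φ₂ sin φ₁ + sin φ₂ cos φ₁ cos Δλ) = 317.22°
Δθ = θ₂ − θ₁ = +39.6°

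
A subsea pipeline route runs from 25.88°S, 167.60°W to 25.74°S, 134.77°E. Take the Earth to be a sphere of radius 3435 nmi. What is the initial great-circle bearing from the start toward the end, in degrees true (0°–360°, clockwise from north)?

256.7°

N = sin Δλ·cos φ₂ = -0.7608;  D = cos φ₁ sin φ₂ − sin φ₁ cos φ₂ cos Δλ = -0.1802
initial course = atan2(N, D) = 256.67°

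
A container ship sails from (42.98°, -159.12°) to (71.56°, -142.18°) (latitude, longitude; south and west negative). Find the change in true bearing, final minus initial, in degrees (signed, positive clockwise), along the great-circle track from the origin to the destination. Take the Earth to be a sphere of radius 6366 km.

+14.7°

At departure: θ₁ = atan2(sin Δλ cos φ₂, cos φ₁ sin φ₂ − sin φ₁ cos φ₂ cos Δλ) = 10.70°
At arrival: θ₂ = atan2(sin Δλ cos φ₁, −cos φ₂ sin φ₁ + sin φ₂ cos φ₁ cos Δλ) = 25.43°
Δθ = θ₂ − θ₁ = +14.7°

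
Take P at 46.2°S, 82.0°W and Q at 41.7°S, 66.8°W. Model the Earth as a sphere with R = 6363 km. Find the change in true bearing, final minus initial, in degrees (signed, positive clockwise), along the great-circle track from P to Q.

Initial bearing θ₁ = atan2(sin Δλ cos φ₂, cos φ₁ sin φ₂ − sin φ₁ cos φ₂ cos Δλ) = 73.07°
Final bearing θ₂ = (initial bearing from the destination back to the start) + 180° = 62.48°
Δθ = θ₂ − θ₁ = -10.6°

-10.6°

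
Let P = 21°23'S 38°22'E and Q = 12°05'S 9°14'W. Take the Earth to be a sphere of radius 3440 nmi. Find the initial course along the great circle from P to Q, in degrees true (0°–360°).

θ = atan2( sin Δλ·cos φ₂ ,  cos φ₁ sin φ₂ − sin φ₁ cos φ₂ cos Δλ )
  = atan2(-0.7221, +0.0455) = 273.60°

273.6°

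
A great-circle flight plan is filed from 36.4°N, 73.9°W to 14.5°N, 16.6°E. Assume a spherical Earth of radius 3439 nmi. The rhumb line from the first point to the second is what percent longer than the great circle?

2.5%

Great circle: σ = 1.4285 rad → d_gc = Rσ = 4912.7 nmi
Rhumb: Δφ = -0.3822, Δλ = +1.5795, Δψ = -0.4271, q = Δφ/Δψ = 0.8949 → d_rh = R√(Δφ²+q²Δλ²) = 5035.8 nmi
Excess = (5035.8 − 4912.7) / 4912.7 = 123.1 / 4912.7 = 2.51% ≈ 2.5%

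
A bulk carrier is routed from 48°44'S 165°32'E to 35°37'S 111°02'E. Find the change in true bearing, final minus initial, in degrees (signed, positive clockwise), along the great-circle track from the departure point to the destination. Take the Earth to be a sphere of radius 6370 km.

At departure: θ₁ = atan2(sin Δλ cos φ₂, cos φ₁ sin φ₂ − sin φ₁ cos φ₂ cos Δλ) = 267.47°
At arrival: θ₂ = atan2(sin Δλ cos φ₁, −cos φ₂ sin φ₁ + sin φ₂ cos φ₁ cos Δλ) = 305.85°
Δθ = θ₂ − θ₁ = +38.4°

+38.4°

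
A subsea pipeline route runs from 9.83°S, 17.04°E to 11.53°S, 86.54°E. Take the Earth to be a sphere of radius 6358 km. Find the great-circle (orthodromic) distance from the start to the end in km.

7562 km

Haversine: a = sin²(Δφ/2)+cos φ₁ cos φ₂ sin²(Δλ/2) = 0.31389;  σ = 2·atan2(√a,√(1−a))
σ = 68.147° → d = Rσ = 6358·1.18939 = 7562 km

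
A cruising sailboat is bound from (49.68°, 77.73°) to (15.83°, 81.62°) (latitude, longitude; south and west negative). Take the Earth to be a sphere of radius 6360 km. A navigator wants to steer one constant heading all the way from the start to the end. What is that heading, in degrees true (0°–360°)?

174.6°

Meridional parts: M(φ₁)=+1.0020, M(φ₂)=+0.2799 → ΔM = -0.7222;  Δλ = +0.0679 rad
tan C = Δλ / ΔM = -0.0940 → C = 174.63°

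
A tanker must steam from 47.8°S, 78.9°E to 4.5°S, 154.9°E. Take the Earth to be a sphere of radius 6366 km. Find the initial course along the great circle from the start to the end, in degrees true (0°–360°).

θ = atan2( sin Δλ·cos φ₂ ,  cos φ₁ sin φ₂ − sin φ₁ cos φ₂ cos Δλ )
  = atan2(+0.9673, +0.1260) = 82.58°

82.6°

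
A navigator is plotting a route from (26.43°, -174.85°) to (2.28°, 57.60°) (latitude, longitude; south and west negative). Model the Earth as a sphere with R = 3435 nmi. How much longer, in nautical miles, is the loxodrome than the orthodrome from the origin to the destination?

182 nmi

Great circle: cos σ = sin φ₁ sin φ₂ + cos φ₁ cos φ₂ cos Δλ,  σ = 2.1266 rad → d_gc = 7304.8 nmi
Rhumb line: Δψ = -0.4388, q = Δφ/Δψ = 0.9606, d_rh = R√(Δφ²+q²Δλ²) = 7487.1 nmi
Excess = 7487.1 − 7304.8 = 182.3 ≈ 182 nmi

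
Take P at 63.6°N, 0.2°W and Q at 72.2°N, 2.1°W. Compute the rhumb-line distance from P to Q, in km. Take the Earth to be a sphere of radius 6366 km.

Rhumb course C = atan2(Δλ, Δψ) with Δψ = ln[tan(π/4+φ₂/2)/tan(π/4+φ₁/2)] = +0.4040, Δλ = -0.0332 → C = 355.31°
d = R·|Δφ| / |cos C| = 6366·0.15010 / 0.99665 = 959 km

959 km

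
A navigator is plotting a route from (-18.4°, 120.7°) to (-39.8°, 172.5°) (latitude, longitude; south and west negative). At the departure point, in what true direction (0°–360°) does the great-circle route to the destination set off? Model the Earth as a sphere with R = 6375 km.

127.1°

θ = atan2( sin Δλ·cos φ₂ ,  cos φ₁ sin φ₂ − sin φ₁ cos φ₂ cos Δλ )
  = atan2(+0.6038, -0.4574) = 127.15°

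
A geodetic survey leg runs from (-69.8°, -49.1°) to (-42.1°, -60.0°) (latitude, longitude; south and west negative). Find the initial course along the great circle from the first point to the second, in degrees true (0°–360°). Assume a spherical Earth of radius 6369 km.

342.8°

N = sin Δλ·cos φ₂ = -0.1403;  D = cos φ₁ sin φ₂ − sin φ₁ cos φ₂ cos Δλ = +0.4523
initial course = atan2(N, D) = 342.77°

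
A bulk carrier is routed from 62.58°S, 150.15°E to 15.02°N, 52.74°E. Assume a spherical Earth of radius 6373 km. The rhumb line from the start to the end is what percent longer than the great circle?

Great circle: σ = 1.8623 rad → d_gc = Rσ = 11868.5 km
Rhumb: Δφ = +1.3544, Δλ = -1.7001, Δψ = +1.6760, q = Δφ/Δψ = 0.8081 → d_rh = R√(Δφ²+q²Δλ²) = 12295.0 km
Excess = (12295.0 − 11868.5) / 11868.5 = 426.5 / 11868.5 = 3.59% ≈ 3.6%

3.6%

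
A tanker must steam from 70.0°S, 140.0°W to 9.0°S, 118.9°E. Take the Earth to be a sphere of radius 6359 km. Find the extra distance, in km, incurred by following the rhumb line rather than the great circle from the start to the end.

690 km

Great circle: cos σ = sin φ₁ sin φ₂ + cos φ₁ cos φ₂ cos Δλ,  σ = 1.4887 rad → d_gc = 9466.9 km
Rhumb line: Δψ = +1.5777, q = Δφ/Δψ = 0.6748, d_rh = R√(Δφ²+q²Δλ²) = 10157.2 km
Excess = 10157.2 − 9466.9 = 690.3 ≈ 690 km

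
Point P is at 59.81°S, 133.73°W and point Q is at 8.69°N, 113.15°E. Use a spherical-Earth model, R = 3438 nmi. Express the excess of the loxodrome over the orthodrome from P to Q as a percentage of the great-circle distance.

Great circle: σ = 1.9026 rad → d_gc = Rσ = 6541.3 nmi
Rhumb: Δφ = +1.1956, Δλ = -1.9743, Δψ = +1.4626, q = Δφ/Δψ = 0.8174 → d_rh = R√(Δφ²+q²Δλ²) = 6905.0 nmi
Excess = (6905.0 − 6541.3) / 6541.3 = 363.7 / 6541.3 = 5.56% ≈ 5.6%

5.6%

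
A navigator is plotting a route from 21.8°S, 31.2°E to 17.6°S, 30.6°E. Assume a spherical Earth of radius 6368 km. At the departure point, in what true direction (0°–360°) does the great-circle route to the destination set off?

θ = atan2( sin Δλ·cos φ₂ ,  cos φ₁ sin φ₂ − sin φ₁ cos φ₂ cos Δλ )
  = atan2(-0.0100, +0.0732) = 352.24°

352.2°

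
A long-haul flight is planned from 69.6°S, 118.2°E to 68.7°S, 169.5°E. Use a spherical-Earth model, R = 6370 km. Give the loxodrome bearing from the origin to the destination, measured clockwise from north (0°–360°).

87.2°

Δψ = ln[tan(π/4+φ₂/2)/tan(π/4+φ₁/2)] = +0.0441
Δλ = +0.8954 rad (taken the short way round)
course = atan2(Δλ, Δψ) = 87.18°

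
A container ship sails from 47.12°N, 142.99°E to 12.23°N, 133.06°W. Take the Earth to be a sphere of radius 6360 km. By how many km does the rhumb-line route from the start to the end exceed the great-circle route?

241 km

Great circle: cos σ = sin φ₁ sin φ₂ + cos φ₁ cos φ₂ cos Δλ,  σ = 1.3435 rad → d_gc = 8544.81 km
Rhumb line: Δψ = -0.7196, q = Δφ/Δψ = 0.8462, d_rh = R√(Δφ²+q²Δλ²) = 8785.33 km
Excess = 8785.33 − 8544.81 = 240.52 ≈ 241 km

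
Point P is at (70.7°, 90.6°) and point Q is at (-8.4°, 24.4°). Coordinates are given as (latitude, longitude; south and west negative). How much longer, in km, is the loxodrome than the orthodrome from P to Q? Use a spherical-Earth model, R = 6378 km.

222 km

Great circle: cos σ = sin φ₁ sin φ₂ + cos φ₁ cos φ₂ cos Δλ,  σ = 1.5767 rad → d_gc = 10056.3 km
Rhumb line: Δψ = -1.9189, q = Δφ/Δψ = 0.7195, d_rh = R√(Δφ²+q²Δλ²) = 10278.2 km
Excess = 10278.2 − 10056.3 = 221.9 ≈ 222 km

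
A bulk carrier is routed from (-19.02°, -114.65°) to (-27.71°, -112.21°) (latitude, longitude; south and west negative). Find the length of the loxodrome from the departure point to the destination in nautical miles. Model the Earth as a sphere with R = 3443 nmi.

Δψ = ln[tan(π/4+φ₂/2)/tan(π/4+φ₁/2)] = -0.1654;  Δφ = -0.1517 rad,  Δλ = +0.0426 rad
q = Δφ/Δψ = 0.9168
d = R·√(Δφ² + q²Δλ²) = 3443·0.15661 = 539 nmi

539 nmi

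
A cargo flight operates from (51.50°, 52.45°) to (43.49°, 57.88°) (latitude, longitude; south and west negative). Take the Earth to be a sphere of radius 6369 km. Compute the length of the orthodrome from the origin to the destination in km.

979 km

cos σ = sin φ₁ sin φ₂ + cos φ₁ cos φ₂ cos Δλ
      = sin(51.50°)sin(43.49°) + cos(51.50°)cos(43.49°)cos(5.43°) = 0.9882
σ = 8.804° → d = Rσ = 6369·0.15366 = 979 km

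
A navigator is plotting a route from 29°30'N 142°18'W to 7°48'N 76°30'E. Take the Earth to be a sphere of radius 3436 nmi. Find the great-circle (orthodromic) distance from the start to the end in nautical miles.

7631 nmi

Haversine: a = sin²(Δφ/2)+cos φ₁ cos φ₂ sin²(Δλ/2) = 0.80260;  σ = 2·atan2(√a,√(1−a))
σ = 127.243° → d = Rσ = 3436·2.22081 = 7631 nmi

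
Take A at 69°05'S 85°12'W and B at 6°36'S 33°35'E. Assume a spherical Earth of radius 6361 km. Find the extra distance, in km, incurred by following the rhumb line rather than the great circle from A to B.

Great circle: cos σ = sin φ₁ sin φ₂ + cos φ₁ cos φ₂ cos Δλ,  σ = 1.6342 rad → d_gc = 10395.38 km
Rhumb line: Δψ = +1.5742, q = Δφ/Δψ = 0.6928, d_rh = R√(Δφ²+q²Δλ²) = 11470.94 km
Excess = 11470.94 − 10395.38 = 1075.56 ≈ 1076 km

1076 km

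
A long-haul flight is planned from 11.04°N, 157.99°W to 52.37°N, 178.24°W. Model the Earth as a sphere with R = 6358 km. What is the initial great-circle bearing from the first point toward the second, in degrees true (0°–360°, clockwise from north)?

342.4°

θ = atan2( sin Δλ·cos φ₂ ,  cos φ₁ sin φ₂ − sin φ₁ cos φ₂ cos Δλ )
  = atan2(-0.2113, +0.6676) = 342.44°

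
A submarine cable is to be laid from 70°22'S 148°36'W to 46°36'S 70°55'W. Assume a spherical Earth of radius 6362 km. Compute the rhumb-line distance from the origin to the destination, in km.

Δψ = ln[tan(π/4+φ₂/2)/tan(π/4+φ₁/2)] = +0.8329;  Δφ = +0.4148 rad,  Δλ = +1.3558 rad
q = Δφ/Δψ = 0.4981
d = R·√(Δφ² + q²Δλ²) = 6362·0.79250 = 5042 km

5042 km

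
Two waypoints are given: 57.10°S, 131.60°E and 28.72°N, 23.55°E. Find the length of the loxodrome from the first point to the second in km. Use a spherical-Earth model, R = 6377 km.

14070 km

Δψ = ln[tan(π/4+φ₂/2)/tan(π/4+φ₁/2)] = +1.7436;  Δφ = +1.4978 rad,  Δλ = -1.8858 rad
q = Δφ/Δψ = 0.8591
d = R·√(Δφ² + q²Δλ²) = 6377·2.20639 = 14070 km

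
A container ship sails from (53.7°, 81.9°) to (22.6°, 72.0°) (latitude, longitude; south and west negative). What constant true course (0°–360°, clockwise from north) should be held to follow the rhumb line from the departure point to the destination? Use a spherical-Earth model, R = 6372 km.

193.7°

Δψ = ln[tan(π/4+φ₂/2)/tan(π/4+φ₁/2)] = -0.7102
Δλ = -0.1728 rad (taken the short way round)
course = atan2(Δλ, Δψ) = 193.67°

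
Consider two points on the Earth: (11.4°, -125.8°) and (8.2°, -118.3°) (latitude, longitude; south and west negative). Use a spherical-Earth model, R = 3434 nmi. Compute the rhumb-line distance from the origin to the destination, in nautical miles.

Δψ = ln[tan(π/4+φ₂/2)/tan(π/4+φ₁/2)] = -0.0567;  Δφ = -0.0559 rad,  Δλ = +0.1309 rad
q = Δφ/Δψ = 0.9853
d = R·√(Δφ² + q²Δλ²) = 3434·0.14055 = 483 nmi

483 nmi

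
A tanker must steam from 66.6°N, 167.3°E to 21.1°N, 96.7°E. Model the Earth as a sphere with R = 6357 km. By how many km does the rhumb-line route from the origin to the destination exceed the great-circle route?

Great circle: cos σ = sin φ₁ sin φ₂ + cos φ₁ cos φ₂ cos Δλ,  σ = 1.1002 rad → d_gc = 6993.7 km
Rhumb line: Δψ = -1.1977, q = Δφ/Δψ = 0.6630, d_rh = R√(Δφ²+q²Δλ²) = 7242.8 km
Excess = 7242.8 − 6993.7 = 249.1 ≈ 249 km

249 km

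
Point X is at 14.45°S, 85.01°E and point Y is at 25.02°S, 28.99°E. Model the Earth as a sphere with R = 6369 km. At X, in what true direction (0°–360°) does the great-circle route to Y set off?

θ = atan2( sin Δλ·cos φ₂ ,  cos φ₁ sin φ₂ − sin φ₁ cos φ₂ cos Δλ )
  = atan2(-0.7514, -0.2832) = 249.35°

249.4°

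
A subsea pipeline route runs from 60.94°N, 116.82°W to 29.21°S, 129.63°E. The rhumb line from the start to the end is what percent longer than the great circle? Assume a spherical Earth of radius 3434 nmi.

3.4%

Great circle: σ = 2.2093 rad → d_gc = Rσ = 7586.6 nmi
Rhumb: Δφ = -1.5734, Δλ = -1.9818, Δψ = -1.8837, q = Δφ/Δψ = 0.8353 → d_rh = R√(Δφ²+q²Δλ²) = 7842.7 nmi
Excess = (7842.7 − 7586.6) / 7586.6 = 256.1 / 7586.6 = 3.38% ≈ 3.4%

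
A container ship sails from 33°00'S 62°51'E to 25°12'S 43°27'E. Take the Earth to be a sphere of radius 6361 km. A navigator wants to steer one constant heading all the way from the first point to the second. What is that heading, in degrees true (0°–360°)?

294.7°

Δψ = ln[tan(π/4+φ₂/2)/tan(π/4+φ₁/2)] = +0.1560
Δλ = -0.3386 rad (taken the short way round)
course = atan2(Δλ, Δψ) = 294.74°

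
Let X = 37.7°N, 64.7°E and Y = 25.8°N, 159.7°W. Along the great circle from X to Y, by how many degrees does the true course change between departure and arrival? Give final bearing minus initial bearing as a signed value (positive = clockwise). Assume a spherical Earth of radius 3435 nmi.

Initial bearing θ₁ = atan2(sin Δλ cos φ₂, cos φ₁ sin φ₂ − sin φ₁ cos φ₂ cos Δλ) = 40.49°
Final bearing θ₂ = (initial bearing from the destination back to the start) + 180° = 145.20°
Δθ = θ₂ − θ₁ = +104.7°

+104.7°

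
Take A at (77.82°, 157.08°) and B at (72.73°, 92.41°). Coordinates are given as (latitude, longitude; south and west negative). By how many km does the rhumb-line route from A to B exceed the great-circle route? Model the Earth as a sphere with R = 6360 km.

93 km

Great circle: cos σ = sin φ₁ sin φ₂ + cos φ₁ cos φ₂ cos Δλ,  σ = 0.2830 rad → d_gc = 1800.0 km
Rhumb line: Δψ = -0.3530, q = Δφ/Δψ = 0.2517, d_rh = R√(Δφ²+q²Δλ²) = 1892.8 km
Excess = 1892.8 − 1800.0 = 92.8 ≈ 93 km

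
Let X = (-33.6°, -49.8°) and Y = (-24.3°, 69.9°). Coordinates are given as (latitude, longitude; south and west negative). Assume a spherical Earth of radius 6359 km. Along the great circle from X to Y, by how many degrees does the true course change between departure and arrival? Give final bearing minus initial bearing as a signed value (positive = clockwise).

-79.8°

At departure: θ₁ = atan2(sin Δλ cos φ₂, cos φ₁ sin φ₂ − sin φ₁ cos φ₂ cos Δλ) = 126.82°
At arrival: θ₂ = atan2(sin Δλ cos φ₁, −cos φ₂ sin φ₁ + sin φ₂ cos φ₁ cos Δλ) = 47.02°
Δθ = θ₂ − θ₁ = -79.8°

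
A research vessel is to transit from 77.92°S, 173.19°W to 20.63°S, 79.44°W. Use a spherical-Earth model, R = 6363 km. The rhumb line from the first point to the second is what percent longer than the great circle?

Great circle: σ = 1.2327 rad → d_gc = Rσ = 7843.5 km
Rhumb: Δφ = +0.9999, Δλ = +1.6362, Δψ = +1.8780, q = Δφ/Δψ = 0.5324 → d_rh = R√(Δφ²+q²Δλ²) = 8438.5 km
Excess = (8438.5 − 7843.5) / 7843.5 = 595.0 / 7843.5 = 7.59% ≈ 7.6%

7.6%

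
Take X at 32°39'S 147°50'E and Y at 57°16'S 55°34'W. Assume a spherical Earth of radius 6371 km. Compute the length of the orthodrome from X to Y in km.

Haversine: a = sin²(Δφ/2)+cos φ₁ cos φ₂ sin²(Δλ/2) = 0.48200;  σ = 2·atan2(√a,√(1−a))
σ = 87.937° → d = Rσ = 6371·1.53480 = 9778 km

9778 km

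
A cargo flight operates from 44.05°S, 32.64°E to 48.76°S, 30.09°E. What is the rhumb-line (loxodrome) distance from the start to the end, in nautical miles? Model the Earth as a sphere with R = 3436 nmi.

Δψ = ln[tan(π/4+φ₂/2)/tan(π/4+φ₁/2)] = -0.1193;  Δφ = -0.0822 rad,  Δλ = -0.0445 rad
q = Δφ/Δψ = 0.6889
d = R·√(Δφ² + q²Δλ²) = 3436·0.08774 = 301 nmi

301 nmi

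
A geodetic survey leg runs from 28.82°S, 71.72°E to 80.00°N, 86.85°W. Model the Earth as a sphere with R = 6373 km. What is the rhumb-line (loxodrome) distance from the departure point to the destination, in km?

16566 km

Δψ = ln[tan(π/4+φ₂/2)/tan(π/4+φ₁/2)] = +2.9619;  Δφ = +1.8993 rad,  Δλ = -2.7676 rad
q = Δφ/Δψ = 0.6412
d = R·√(Δφ² + q²Δλ²) = 6373·2.59935 = 16566 km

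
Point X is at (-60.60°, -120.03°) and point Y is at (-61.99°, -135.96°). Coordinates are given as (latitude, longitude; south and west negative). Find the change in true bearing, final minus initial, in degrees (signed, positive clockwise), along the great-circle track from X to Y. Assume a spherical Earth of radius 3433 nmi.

At departure: θ₁ = atan2(sin Δλ cos φ₂, cos φ₁ sin φ₂ − sin φ₁ cos φ₂ cos Δλ) = 252.77°
At arrival: θ₂ = atan2(sin Δλ cos φ₁, −cos φ₂ sin φ₁ + sin φ₂ cos φ₁ cos Δλ) = 266.77°
Δθ = θ₂ − θ₁ = +14.0°

+14.0°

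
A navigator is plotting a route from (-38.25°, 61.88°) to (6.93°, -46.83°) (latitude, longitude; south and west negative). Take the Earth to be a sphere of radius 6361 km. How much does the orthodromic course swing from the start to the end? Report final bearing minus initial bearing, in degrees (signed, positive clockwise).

Initial bearing θ₁ = atan2(sin Δλ cos φ₂, cos φ₁ sin φ₂ − sin φ₁ cos φ₂ cos Δλ) = 263.79°
Final bearing θ₂ = (initial bearing from the destination back to the start) + 180° = 308.15°
Δθ = θ₂ − θ₁ = +44.4°

+44.4°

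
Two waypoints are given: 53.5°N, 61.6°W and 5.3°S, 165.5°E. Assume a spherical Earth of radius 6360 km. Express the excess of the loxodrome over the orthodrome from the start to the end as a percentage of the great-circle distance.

7.8%

Great circle: σ = 2.0685 rad → d_gc = Rσ = 13155.8 km
Rhumb: Δφ = -1.0263, Δλ = -2.3195, Δψ = -1.2021, q = Δφ/Δψ = 0.8538 → d_rh = R√(Δφ²+q²Δλ²) = 14185.5 km
Excess = (14185.5 − 13155.8) / 13155.8 = 1029.7 / 13155.8 = 7.83% ≈ 7.8%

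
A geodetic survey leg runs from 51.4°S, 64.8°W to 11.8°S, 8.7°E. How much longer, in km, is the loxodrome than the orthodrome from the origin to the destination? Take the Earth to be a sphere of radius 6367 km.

183 km

Great circle: cos σ = sin φ₁ sin φ₂ + cos φ₁ cos φ₂ cos Δλ,  σ = 1.2310 rad → d_gc = 7838.0 km
Rhumb line: Δψ = +0.8418, q = Δφ/Δψ = 0.8210, d_rh = R√(Δφ²+q²Δλ²) = 8020.6 km
Excess = 8020.6 − 7838.0 = 182.6 ≈ 183 km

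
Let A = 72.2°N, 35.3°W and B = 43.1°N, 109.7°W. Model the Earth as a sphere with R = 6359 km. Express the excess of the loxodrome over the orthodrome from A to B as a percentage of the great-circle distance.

5.4%

Great circle: σ = 0.7805 rad → d_gc = Rσ = 4962.9 km
Rhumb: Δφ = -0.5079, Δλ = -1.2985, Δψ = -1.0189, q = Δφ/Δψ = 0.4985 → d_rh = R√(Δφ²+q²Δλ²) = 5232.0 km
Excess = (5232.0 − 4962.9) / 4962.9 = 269.1 / 4962.9 = 5.42% ≈ 5.4%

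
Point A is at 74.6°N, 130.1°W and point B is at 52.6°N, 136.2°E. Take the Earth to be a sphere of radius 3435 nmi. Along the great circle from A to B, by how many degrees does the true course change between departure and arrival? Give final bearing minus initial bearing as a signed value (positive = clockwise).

Initial bearing θ₁ = atan2(sin Δλ cos φ₂, cos φ₁ sin φ₂ − sin φ₁ cos φ₂ cos Δλ) = 292.31°
Final bearing θ₂ = (initial bearing from the destination back to the start) + 180° = 203.86°
Δθ = θ₂ − θ₁ = -88.5°

-88.5°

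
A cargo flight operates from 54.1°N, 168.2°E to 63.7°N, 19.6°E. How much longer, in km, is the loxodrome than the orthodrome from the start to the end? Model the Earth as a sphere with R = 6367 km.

1896 km

Great circle: cos σ = sin φ₁ sin φ₂ + cos φ₁ cos φ₂ cos Δλ,  σ = 1.0421 rad → d_gc = 6634.9 km
Rhumb line: Δψ = +0.3269, q = Δφ/Δψ = 0.5126, d_rh = R√(Δφ²+q²Δλ²) = 8531.3 km
Excess = 8531.3 − 6634.9 = 1896.4 ≈ 1896 km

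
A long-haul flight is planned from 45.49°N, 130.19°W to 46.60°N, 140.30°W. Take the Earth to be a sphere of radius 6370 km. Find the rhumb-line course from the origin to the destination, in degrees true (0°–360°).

Δψ = ln[tan(π/4+φ₂/2)/tan(π/4+φ₁/2)] = +0.0279
Δλ = -0.1765 rad (taken the short way round)
course = atan2(Δλ, Δψ) = 278.99°

279.0°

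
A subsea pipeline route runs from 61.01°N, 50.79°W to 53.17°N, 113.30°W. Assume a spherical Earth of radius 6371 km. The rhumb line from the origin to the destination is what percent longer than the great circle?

Great circle: σ = 0.5841 rad → d_gc = Rσ = 3721.0 km
Rhumb: Δφ = -0.1368, Δλ = -1.0910, Δψ = -0.2530, q = Δφ/Δψ = 0.5409 → d_rh = R√(Δφ²+q²Δλ²) = 3859.2 km
Excess = (3859.2 − 3721.0) / 3721.0 = 138.2 / 3721.0 = 3.71% ≈ 3.7%

3.7%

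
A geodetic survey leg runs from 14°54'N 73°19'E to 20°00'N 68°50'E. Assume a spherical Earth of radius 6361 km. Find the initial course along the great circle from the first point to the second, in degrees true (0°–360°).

320.7°

N = sin Δλ·cos φ₂ = -0.0735;  D = cos φ₁ sin φ₂ − sin φ₁ cos φ₂ cos Δλ = +0.0896
initial course = atan2(N, D) = 320.67°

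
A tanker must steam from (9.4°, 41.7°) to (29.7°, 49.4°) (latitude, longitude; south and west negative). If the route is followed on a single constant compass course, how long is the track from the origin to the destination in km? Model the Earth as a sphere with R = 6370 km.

Rhumb course C = atan2(Δλ, Δψ) with Δψ = ln[tan(π/4+φ₂/2)/tan(π/4+φ₁/2)] = +0.3785, Δλ = +0.1344 → C = 19.55°
d = R·|Δφ| / |cos C| = 6370·0.35430 / 0.94235 = 2395 km

2395 km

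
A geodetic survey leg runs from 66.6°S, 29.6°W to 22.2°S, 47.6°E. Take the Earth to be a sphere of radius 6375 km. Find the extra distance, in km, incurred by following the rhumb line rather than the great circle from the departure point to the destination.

Great circle: cos σ = sin φ₁ sin φ₂ + cos φ₁ cos φ₂ cos Δλ,  σ = 1.1283 rad → d_gc = 7192.7 km
Rhumb line: Δψ = +1.1771, q = Δφ/Δψ = 0.6584, d_rh = R√(Δφ²+q²Δλ²) = 7509.0 km
Excess = 7509.0 − 7192.7 = 316.3 ≈ 316 km

316 km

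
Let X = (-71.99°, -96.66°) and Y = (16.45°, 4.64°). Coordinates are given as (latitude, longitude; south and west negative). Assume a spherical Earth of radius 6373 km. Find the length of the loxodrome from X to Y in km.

12776 km

Δψ = ln[tan(π/4+φ₂/2)/tan(π/4+φ₁/2)] = +2.1333;  Δφ = +1.5436 rad,  Δλ = +1.7680 rad
q = Δφ/Δψ = 0.7236
d = R·√(Δφ² + q²Δλ²) = 6373·2.00478 = 12776 km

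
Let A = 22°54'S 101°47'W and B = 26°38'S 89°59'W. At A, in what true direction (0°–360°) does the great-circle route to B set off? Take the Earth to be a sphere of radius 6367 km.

111.6°

N = sin Δλ·cos φ₂ = +0.1828;  D = cos φ₁ sin φ₂ − sin φ₁ cos φ₂ cos Δλ = -0.0725
initial course = atan2(N, D) = 111.62°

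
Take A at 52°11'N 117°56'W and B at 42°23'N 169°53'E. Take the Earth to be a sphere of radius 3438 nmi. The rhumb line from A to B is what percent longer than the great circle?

Great circle: σ = 0.8351 rad → d_gc = Rσ = 2871.2 nmi
Rhumb: Δφ = -0.1710, Δλ = -1.2598, Δψ = -0.2532, q = Δφ/Δψ = 0.6756 → d_rh = R√(Δφ²+q²Δλ²) = 2984.7 nmi
Excess = (2984.7 − 2871.2) / 2871.2 = 113.5 / 2871.2 = 3.953% ≈ 4.0%

4.0%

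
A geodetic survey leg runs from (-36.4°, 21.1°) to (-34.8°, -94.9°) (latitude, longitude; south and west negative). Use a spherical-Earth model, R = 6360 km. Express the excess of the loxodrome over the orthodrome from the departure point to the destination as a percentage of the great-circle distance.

Great circle: σ = 1.5218 rad → d_gc = Rσ = 9678.9 km
Rhumb: Δφ = +0.0279, Δλ = -2.0246, Δψ = +0.0343, q = Δφ/Δψ = 0.8130 → d_rh = R√(Δφ²+q²Δλ²) = 10470.6 km
Excess = (10470.6 − 9678.9) / 9678.9 = 791.7 / 9678.9 = 8.18% ≈ 8.2%

8.2%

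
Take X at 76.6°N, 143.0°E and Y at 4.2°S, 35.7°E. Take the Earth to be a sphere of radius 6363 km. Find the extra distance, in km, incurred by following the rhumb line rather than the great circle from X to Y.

862 km

Great circle: cos σ = sin φ₁ sin φ₂ + cos φ₁ cos φ₂ cos Δλ,  σ = 1.7112 rad → d_gc = 10888.6 km
Rhumb line: Δψ = -2.2149, q = Δφ/Δψ = 0.6367, d_rh = R√(Δφ²+q²Δλ²) = 11750.8 km
Excess = 11750.8 − 10888.6 = 862.2 ≈ 862 km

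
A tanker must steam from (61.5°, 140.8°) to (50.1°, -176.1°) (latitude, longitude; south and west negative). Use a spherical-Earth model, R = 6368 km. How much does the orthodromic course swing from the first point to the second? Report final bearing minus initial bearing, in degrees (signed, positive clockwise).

At departure: θ₁ = atan2(sin Δλ cos φ₂, cos φ₁ sin φ₂ − sin φ₁ cos φ₂ cos Δλ) = 95.93°
At arrival: θ₂ = atan2(sin Δλ cos φ₁, −cos φ₂ sin φ₁ + sin φ₂ cos φ₁ cos Δλ) = 132.28°
Δθ = θ₂ − θ₁ = +36.3°

+36.3°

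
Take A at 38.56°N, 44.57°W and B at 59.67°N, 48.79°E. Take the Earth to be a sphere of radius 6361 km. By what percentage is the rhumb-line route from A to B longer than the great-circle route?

7.5%

Great circle: σ = 1.0299 rad → d_gc = Rσ = 6551.4 km
Rhumb: Δφ = +0.3684, Δλ = +1.6294, Δψ = +0.5751, q = Δφ/Δψ = 0.6407 → d_rh = R√(Δφ²+q²Δλ²) = 7042.2 km
Excess = (7042.2 − 6551.4) / 6551.4 = 490.8 / 6551.4 = 7.49% ≈ 7.5%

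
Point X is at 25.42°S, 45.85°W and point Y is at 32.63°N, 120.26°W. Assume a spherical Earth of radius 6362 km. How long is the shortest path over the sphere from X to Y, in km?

10165 km

Haversine: a = sin²(Δφ/2)+cos φ₁ cos φ₂ sin²(Δλ/2) = 0.51352;  σ = 2·atan2(√a,√(1−a))
σ = 91.549° → d = Rσ = 6362·1.59783 = 10165 km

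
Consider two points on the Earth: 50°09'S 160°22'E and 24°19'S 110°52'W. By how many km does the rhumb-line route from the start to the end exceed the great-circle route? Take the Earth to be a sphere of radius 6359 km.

356 km

Great circle: cos σ = sin φ₁ sin φ₂ + cos φ₁ cos φ₂ cos Δλ,  σ = 1.2359 rad → d_gc = 7858.9 km
Rhumb line: Δψ = +0.5770, q = Δφ/Δψ = 0.7814, d_rh = R√(Δφ²+q²Δλ²) = 8214.8 km
Excess = 8214.8 − 7858.9 = 355.9 ≈ 356 km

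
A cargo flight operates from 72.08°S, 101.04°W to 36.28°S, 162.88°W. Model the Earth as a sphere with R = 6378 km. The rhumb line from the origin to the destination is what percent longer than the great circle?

3.4%

Great circle: σ = 0.8229 rad → d_gc = Rσ = 5248.6 km
Rhumb: Δφ = +0.6248, Δλ = -1.0793, Δψ = +1.1669, q = Δφ/Δψ = 0.5354 → d_rh = R√(Δφ²+q²Δλ²) = 5428.4 km
Excess = (5428.4 − 5248.6) / 5248.6 = 179.8 / 5248.6 = 3.43% ≈ 3.4%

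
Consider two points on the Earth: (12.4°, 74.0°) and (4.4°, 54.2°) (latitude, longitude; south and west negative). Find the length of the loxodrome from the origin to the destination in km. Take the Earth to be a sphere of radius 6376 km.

2353 km

Rhumb course C = atan2(Δλ, Δψ) with Δψ = ln[tan(π/4+φ₂/2)/tan(π/4+φ₁/2)] = -0.1413, Δλ = -0.3456 → C = 247.77°
d = R·|Δφ| / |cos C| = 6376·0.13963 / 0.37838 = 2353 km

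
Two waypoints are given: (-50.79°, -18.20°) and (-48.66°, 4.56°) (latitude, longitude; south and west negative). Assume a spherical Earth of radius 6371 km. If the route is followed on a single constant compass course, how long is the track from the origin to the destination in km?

Δψ = ln[tan(π/4+φ₂/2)/tan(π/4+φ₁/2)] = +0.0575;  Δφ = +0.0372 rad,  Δλ = +0.3972 rad
q = Δφ/Δψ = 0.6463
d = R·√(Δφ² + q²Δλ²) = 6371·0.25942 = 1653 km

1653 km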